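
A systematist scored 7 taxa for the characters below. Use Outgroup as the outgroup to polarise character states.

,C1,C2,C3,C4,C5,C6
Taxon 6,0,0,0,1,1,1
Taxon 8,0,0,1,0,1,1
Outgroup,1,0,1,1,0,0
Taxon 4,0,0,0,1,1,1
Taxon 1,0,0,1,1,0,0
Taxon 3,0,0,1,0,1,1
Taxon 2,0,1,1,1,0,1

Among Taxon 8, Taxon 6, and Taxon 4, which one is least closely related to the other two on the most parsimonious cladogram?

Character polarity is set by the outgroup: the derived state is whichever differs from the outgroup's state, so for C1, C3, C4 the derived state is '0', and for the remaining characters it is '1'.
C1 (derived state '0') is shared by all ingroup taxa — unites the whole ingroup.
C2 (derived state '1') is unique to Taxon 2 (autapomorphy; uninformative for grouping).
Only Taxon 4 and Taxon 6 show the derived state '0' for C3, supporting them as a clade.
C4 (derived state '0') is shared by Taxon 3 and Taxon 8 — a synapomorphy uniting that clade.
Only Taxon 3, Taxon 4, Taxon 6, and Taxon 8 show the derived state '1' for C5, supporting them as a clade.
Only Taxon 2, Taxon 3, Taxon 4, Taxon 6, and Taxon 8 show the derived state '1' for C6, supporting them as a clade.
Most parsimonious ingroup topology: ((((Taxon 4,Taxon 6),(Taxon 3,Taxon 8)),Taxon 2),Taxon 1).
Taxon 6 and Taxon 4 share a more recent common ancestor with each other than either does with Taxon 8, so Taxon 8 is the least closely related of the three.

Taxon 8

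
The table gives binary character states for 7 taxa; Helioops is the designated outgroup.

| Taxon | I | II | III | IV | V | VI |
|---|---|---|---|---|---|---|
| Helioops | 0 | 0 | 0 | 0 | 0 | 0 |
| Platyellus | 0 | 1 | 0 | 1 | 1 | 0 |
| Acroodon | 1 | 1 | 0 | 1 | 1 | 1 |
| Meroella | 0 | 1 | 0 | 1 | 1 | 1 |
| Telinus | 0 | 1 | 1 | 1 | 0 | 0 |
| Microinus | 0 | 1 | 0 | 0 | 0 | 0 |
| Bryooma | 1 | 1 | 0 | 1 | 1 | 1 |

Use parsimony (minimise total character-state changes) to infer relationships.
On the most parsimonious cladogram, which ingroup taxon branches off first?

The outgroup has state '0' for every character, so '1' is the derived state throughout.
Only Acroodon and Bryooma show the derived state '1' for I, supporting them as a clade.
II (derived state '1') is shared by all ingroup taxa — unites the whole ingroup.
III (derived state '1') is unique to Telinus (autapomorphy; uninformative for grouping).
IV: derived state '1' in Acroodon, Bryooma, Meroella, Platyellus, and Telinus only — synapomorphy for {Acroodon, Bryooma, Meroella, Platyellus, Telinus}.
V: derived state '1' in Acroodon, Bryooma, Meroella, and Platyellus only — synapomorphy for {Acroodon, Bryooma, Meroella, Platyellus}.
Only Acroodon, Bryooma, and Meroella show the derived state '1' for VI, supporting them as a clade.
Most parsimonious ingroup topology: (((Platyellus,((Acroodon,Bryooma),Meroella)),Telinus),Microinus).
Microinus is sister to the clade containing all other ingroup taxa, so it is the earliest-diverging (most basal) ingroup lineage.

Microinus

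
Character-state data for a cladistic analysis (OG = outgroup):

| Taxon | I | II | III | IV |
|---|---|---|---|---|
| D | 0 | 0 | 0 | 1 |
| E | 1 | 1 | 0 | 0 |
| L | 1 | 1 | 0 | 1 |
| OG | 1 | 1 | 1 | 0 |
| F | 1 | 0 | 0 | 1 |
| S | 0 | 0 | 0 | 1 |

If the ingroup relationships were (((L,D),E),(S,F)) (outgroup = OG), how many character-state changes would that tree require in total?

7

Map each character onto (((L,D),E),(S,F)) (rooted by OG) and count the minimum state changes it requires (Fitch parsimony):
I: 2; II: 2; III: 1; IV: 2.
Total tree length = 7.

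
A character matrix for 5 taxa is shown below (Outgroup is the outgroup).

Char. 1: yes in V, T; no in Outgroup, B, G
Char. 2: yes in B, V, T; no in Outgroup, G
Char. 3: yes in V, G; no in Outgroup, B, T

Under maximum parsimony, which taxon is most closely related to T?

V

The outgroup has state 'no' for every character, so 'yes' is the derived state throughout.
Only T and V show the derived state 'yes' for Char. 1, supporting them as a clade.
Char. 2 (derived state 'yes') is shared by B, T, and V — a synapomorphy uniting that clade.
Char. 3 groups G and V, which is incompatible with the clades supported by the remaining characters; treating it as convergent (homoplasy) costs fewer steps than any alternative tree.
Most parsimonious ingroup topology: ((B,(V,T)),G).
T and V form a cherry on this tree, so they are sister taxa.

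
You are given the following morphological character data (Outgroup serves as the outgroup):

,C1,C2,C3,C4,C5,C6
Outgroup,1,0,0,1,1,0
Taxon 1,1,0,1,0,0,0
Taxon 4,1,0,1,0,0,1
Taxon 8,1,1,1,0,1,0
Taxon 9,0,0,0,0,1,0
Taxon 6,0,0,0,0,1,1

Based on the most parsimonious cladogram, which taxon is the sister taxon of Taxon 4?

Taxon 1

Character polarity is set by the outgroup: the derived state is whichever differs from the outgroup's state, so for C1, C4, C5 the derived state is '0', and for the remaining characters it is '1'.
C1: derived state '0' in Taxon 6 and Taxon 9 only — synapomorphy for {Taxon 6, Taxon 9}.
C2 (derived state '1') is unique to Taxon 8 (autapomorphy; uninformative for grouping).
Only Taxon 1, Taxon 4, and Taxon 8 show the derived state '1' for C3, supporting them as a clade.
C4 (derived state '0') is shared by all ingroup taxa — unites the whole ingroup.
C5: derived state '0' in Taxon 1 and Taxon 4 only — synapomorphy for {Taxon 1, Taxon 4}.
C6 groups Taxon 4 and Taxon 6, which is incompatible with the clades supported by the remaining characters; treating it as convergent (homoplasy) costs fewer steps than any alternative tree.
Most parsimonious ingroup topology: (((Taxon 1,Taxon 4),Taxon 8),(Taxon 9,Taxon 6)).
Taxon 4 and Taxon 1 form a cherry on this tree, so they are sister taxa.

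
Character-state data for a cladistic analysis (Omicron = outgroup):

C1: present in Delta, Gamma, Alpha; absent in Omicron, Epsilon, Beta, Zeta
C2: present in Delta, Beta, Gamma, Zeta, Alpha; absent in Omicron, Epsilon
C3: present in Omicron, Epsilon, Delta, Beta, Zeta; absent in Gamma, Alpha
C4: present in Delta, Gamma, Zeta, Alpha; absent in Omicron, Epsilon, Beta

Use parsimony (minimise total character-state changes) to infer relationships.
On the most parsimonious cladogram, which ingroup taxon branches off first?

Character polarity is set by the outgroup: the derived state is whichever differs from the outgroup's state, so for C3 the derived state is 'absent', and for the remaining characters it is 'present'.
C1 (derived state 'present') is shared by Alpha, Delta, and Gamma — a synapomorphy uniting that clade.
Only Alpha, Beta, Delta, Gamma, and Zeta show the derived state 'present' for C2, supporting them as a clade.
C3 (derived state 'absent') is shared by Alpha and Gamma — a synapomorphy uniting that clade.
Only Alpha, Delta, Gamma, and Zeta show the derived state 'present' for C4, supporting them as a clade.
Most parsimonious ingroup topology: (Epsilon,(((Delta,(Gamma,Alpha)),Zeta),Beta)).
Epsilon is sister to the clade containing all other ingroup taxa, so it is the earliest-diverging (most basal) ingroup lineage.

Epsilon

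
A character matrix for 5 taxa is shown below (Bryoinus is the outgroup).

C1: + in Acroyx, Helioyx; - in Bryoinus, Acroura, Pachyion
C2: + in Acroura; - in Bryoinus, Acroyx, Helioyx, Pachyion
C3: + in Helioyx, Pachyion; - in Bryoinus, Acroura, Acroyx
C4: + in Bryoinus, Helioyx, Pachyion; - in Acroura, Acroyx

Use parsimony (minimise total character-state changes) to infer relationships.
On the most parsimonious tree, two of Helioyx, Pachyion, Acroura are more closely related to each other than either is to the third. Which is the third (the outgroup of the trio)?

Character polarity is set by the outgroup: the derived state is whichever differs from the outgroup's state, so for C4 the derived state is '-', and for the remaining characters it is '+'.
C1 (state '+') occurs in Acroyx and Helioyx but conflicts with the nesting implied by the other characters — most parsimoniously interpreted as homoplasy.
C2 (derived state '+') is unique to Acroura (autapomorphy; uninformative for grouping).
C3 (derived state '+') is shared by Helioyx and Pachyion — a synapomorphy uniting that clade.
C4: derived state '-' in Acroura and Acroyx only — synapomorphy for {Acroura, Acroyx}.
Most parsimonious ingroup topology: ((Acroura,Acroyx),(Helioyx,Pachyion)).
Pachyion and Helioyx share a more recent common ancestor with each other than either does with Acroura, so Acroura is the least closely related of the three.

Acroura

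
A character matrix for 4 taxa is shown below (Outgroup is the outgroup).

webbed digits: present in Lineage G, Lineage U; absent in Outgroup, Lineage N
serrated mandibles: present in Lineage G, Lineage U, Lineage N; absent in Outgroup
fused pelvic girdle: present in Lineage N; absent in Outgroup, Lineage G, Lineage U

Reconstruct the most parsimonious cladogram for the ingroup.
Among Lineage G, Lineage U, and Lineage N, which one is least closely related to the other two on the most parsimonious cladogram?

Lineage N

The outgroup has state 'absent' for every character, so 'present' is the derived state throughout.
webbed digits: derived state 'present' in Lineage G and Lineage U only — synapomorphy for {Lineage G, Lineage U}.
All ingroup taxa share the derived state 'present' for serrated mandibles; it defines the ingroup but does not resolve relationships within it.
fused pelvic girdle: derived state 'present' in Lineage N only — an autapomorphy, so it tells us nothing about relationships among taxa.
Most parsimonious ingroup topology: (Lineage N,(Lineage G,Lineage U)).
Lineage G and Lineage U share a more recent common ancestor with each other than either does with Lineage N, so Lineage N is the least closely related of the three.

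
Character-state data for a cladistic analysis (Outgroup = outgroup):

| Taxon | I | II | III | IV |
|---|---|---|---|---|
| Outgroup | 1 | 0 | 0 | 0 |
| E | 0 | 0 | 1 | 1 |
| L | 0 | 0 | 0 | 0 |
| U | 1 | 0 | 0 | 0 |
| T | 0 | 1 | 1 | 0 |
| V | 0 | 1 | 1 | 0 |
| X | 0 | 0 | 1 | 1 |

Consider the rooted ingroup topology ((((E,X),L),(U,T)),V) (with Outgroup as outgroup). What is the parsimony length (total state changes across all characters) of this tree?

Map each character onto ((((E,X),L),(U,T)),V) (rooted by Outgroup) and count the minimum state changes it requires (Fitch parsimony):
I: 2; II: 2; III: 3; IV: 1.
Total tree length = 8.

8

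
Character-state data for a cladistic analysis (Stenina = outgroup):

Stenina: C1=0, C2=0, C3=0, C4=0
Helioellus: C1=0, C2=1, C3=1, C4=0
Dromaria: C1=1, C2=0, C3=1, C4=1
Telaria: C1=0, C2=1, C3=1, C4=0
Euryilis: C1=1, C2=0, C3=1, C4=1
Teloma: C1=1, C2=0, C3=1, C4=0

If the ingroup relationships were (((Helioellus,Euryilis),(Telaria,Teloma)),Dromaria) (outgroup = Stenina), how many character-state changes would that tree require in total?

8

Map each character onto (((Helioellus,Euryilis),(Telaria,Teloma)),Dromaria) (rooted by Stenina) and count the minimum state changes it requires (Fitch parsimony):
C1: 3; C2: 2; C3: 1; C4: 2.
Total tree length = 8.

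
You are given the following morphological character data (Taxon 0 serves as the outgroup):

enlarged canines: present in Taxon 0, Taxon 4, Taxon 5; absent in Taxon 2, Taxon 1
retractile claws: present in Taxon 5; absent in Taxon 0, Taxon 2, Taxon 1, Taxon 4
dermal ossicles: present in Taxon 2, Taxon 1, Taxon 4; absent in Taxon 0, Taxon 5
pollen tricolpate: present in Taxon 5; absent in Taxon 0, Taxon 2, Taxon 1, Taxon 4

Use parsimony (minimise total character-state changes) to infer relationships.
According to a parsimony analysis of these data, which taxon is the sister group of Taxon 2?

Taxon 1

Character polarity is set by the outgroup: the derived state is whichever differs from the outgroup's state, so for enlarged canines the derived state is 'absent', and for the remaining characters it is 'present'.
enlarged canines (derived state 'absent') is shared by Taxon 1 and Taxon 2 — a synapomorphy uniting that clade.
retractile claws (derived state 'present') is unique to Taxon 5 (autapomorphy; uninformative for grouping).
dermal ossicles (derived state 'present') is shared by Taxon 1, Taxon 2, and Taxon 4 — a synapomorphy uniting that clade.
pollen tricolpate: derived state 'present' in Taxon 5 only — an autapomorphy, so it tells us nothing about relationships among taxa.
Most parsimonious ingroup topology: (((Taxon 2,Taxon 1),Taxon 4),Taxon 5).
Taxon 2 and Taxon 1 form a cherry on this tree, so they are sister taxa.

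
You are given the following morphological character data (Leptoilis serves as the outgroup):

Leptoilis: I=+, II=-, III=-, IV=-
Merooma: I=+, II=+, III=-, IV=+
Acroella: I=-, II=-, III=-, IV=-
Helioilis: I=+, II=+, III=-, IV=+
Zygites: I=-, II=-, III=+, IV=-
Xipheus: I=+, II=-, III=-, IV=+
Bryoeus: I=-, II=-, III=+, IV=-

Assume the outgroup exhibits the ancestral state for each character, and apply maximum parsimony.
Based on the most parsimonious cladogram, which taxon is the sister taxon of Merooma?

Helioilis

Character polarity is set by the outgroup: the derived state is whichever differs from the outgroup's state, so for I the derived state is '-', and for the remaining characters it is '+'.
Only Acroella, Bryoeus, and Zygites show the derived state '-' for I, supporting them as a clade.
II (derived state '+') is shared by Helioilis and Merooma — a synapomorphy uniting that clade.
Only Bryoeus and Zygites show the derived state '+' for III, supporting them as a clade.
Only Helioilis, Merooma, and Xipheus show the derived state '+' for IV, supporting them as a clade.
Most parsimonious ingroup topology: (((Merooma,Helioilis),Xipheus),(Acroella,(Zygites,Bryoeus))).
Merooma and Helioilis form a cherry on this tree, so they are sister taxa.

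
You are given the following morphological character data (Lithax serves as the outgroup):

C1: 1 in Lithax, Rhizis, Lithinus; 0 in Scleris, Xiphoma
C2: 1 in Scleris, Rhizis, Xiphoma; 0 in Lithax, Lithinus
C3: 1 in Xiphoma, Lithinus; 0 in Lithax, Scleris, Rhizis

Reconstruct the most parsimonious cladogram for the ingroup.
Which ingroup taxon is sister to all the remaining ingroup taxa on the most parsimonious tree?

Character polarity is set by the outgroup: the derived state is whichever differs from the outgroup's state, so for C1 the derived state is '0', and for the remaining characters it is '1'.
Only Scleris and Xiphoma show the derived state '0' for C1, supporting them as a clade.
C2: derived state '1' in Rhizis, Scleris, and Xiphoma only — synapomorphy for {Rhizis, Scleris, Xiphoma}.
C3 groups Lithinus and Xiphoma, which is incompatible with the clades supported by the remaining characters; treating it as convergent (homoplasy) costs fewer steps than any alternative tree.
Most parsimonious ingroup topology: (((Scleris,Xiphoma),Rhizis),Lithinus).
Lithinus is sister to the clade containing all other ingroup taxa, so it is the earliest-diverging (most basal) ingroup lineage.

Lithinus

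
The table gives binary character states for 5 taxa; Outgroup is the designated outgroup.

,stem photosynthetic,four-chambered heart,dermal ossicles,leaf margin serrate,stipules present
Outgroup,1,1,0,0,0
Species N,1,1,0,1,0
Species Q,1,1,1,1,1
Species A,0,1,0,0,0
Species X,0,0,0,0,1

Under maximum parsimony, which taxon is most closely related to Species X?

Character polarity is set by the outgroup: the derived state is whichever differs from the outgroup's state, so for stem photosynthetic, four-chambered heart the derived state is '0', and for the remaining characters it is '1'.
stem photosynthetic: derived state '0' in Species A and Species X only — synapomorphy for {Species A, Species X}.
four-chambered heart (derived state '0') is unique to Species X (autapomorphy; uninformative for grouping).
dermal ossicles (derived state '1') is unique to Species Q (autapomorphy; uninformative for grouping).
Only Species N and Species Q show the derived state '1' for leaf margin serrate, supporting them as a clade.
stipules present (state '1') occurs in Species Q and Species X but conflicts with the nesting implied by the other characters — most parsimoniously interpreted as homoplasy.
Most parsimonious ingroup topology: ((Species N,Species Q),(Species A,Species X)).
Species X and Species A form a cherry on this tree, so they are sister taxa.

Species A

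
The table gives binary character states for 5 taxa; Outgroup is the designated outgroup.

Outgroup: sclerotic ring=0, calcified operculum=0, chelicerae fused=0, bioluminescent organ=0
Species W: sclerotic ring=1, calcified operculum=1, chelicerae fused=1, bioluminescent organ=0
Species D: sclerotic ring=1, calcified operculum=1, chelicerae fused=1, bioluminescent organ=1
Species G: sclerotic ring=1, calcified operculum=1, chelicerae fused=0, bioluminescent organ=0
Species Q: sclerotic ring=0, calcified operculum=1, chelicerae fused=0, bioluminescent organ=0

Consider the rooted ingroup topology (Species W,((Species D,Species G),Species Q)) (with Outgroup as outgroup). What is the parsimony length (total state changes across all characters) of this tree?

6

Map each character onto (Species W,((Species D,Species G),Species Q)) (rooted by Outgroup) and count the minimum state changes it requires (Fitch parsimony):
sclerotic ring: 2; calcified operculum: 1; chelicerae fused: 2; bioluminescent organ: 1.
Total tree length = 6.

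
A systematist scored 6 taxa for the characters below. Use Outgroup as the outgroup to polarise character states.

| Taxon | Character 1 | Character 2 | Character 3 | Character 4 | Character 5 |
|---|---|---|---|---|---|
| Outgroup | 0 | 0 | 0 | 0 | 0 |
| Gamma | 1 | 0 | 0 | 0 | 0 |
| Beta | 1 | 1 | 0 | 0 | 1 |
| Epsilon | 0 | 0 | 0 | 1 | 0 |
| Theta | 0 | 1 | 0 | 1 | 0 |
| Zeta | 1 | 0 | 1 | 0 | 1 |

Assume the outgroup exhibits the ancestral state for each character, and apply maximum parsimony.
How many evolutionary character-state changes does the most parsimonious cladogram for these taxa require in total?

The outgroup has state '0' for every character, so '1' is the derived state throughout.
Character 1: derived state '1' in Beta, Gamma, and Zeta only — synapomorphy for {Beta, Gamma, Zeta}.
Character 2 (state '1') occurs in Beta and Theta but conflicts with the nesting implied by the other characters — most parsimoniously interpreted as homoplasy.
Character 3 (derived state '1') is unique to Zeta (autapomorphy; uninformative for grouping).
Only Epsilon and Theta show the derived state '1' for Character 4, supporting them as a clade.
Character 5: derived state '1' in Beta and Zeta only — synapomorphy for {Beta, Zeta}.
Most parsimonious ingroup topology: ((Gamma,(Beta,Zeta)),(Epsilon,Theta)).
Changes per character on this tree: Character 1: 1; Character 2: 2; Character 3: 1; Character 4: 1; Character 5: 1.
Total = 6.

6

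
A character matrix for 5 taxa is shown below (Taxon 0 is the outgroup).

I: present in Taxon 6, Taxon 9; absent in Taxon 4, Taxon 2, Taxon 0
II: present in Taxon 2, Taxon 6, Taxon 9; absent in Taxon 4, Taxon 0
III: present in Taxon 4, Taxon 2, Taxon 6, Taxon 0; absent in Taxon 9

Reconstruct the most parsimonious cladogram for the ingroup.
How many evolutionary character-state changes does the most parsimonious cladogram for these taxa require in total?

Character polarity is set by the outgroup: the derived state is whichever differs from the outgroup's state, so for III the derived state is 'absent', and for the remaining characters it is 'present'.
I: derived state 'present' in Taxon 6 and Taxon 9 only — synapomorphy for {Taxon 6, Taxon 9}.
Only Taxon 2, Taxon 6, and Taxon 9 show the derived state 'present' for II, supporting them as a clade.
III: derived state 'absent' in Taxon 9 only — an autapomorphy, so it tells us nothing about relationships among taxa.
Most parsimonious ingroup topology: (((Taxon 9,Taxon 6),Taxon 2),Taxon 4).
Changes per character on this tree: I: 1; II: 1; III: 1.
Total = 3.

3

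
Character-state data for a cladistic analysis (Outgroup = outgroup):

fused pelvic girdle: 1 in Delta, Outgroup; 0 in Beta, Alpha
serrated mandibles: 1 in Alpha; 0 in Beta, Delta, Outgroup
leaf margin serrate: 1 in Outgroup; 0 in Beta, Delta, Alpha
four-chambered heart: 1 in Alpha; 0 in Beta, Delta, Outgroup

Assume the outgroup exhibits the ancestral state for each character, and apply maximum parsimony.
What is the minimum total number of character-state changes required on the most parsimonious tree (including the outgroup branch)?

Character polarity is set by the outgroup: the derived state is whichever differs from the outgroup's state, so for fused pelvic girdle, leaf margin serrate the derived state is '0', and for the remaining characters it is '1'.
fused pelvic girdle (derived state '0') is shared by Alpha and Beta — a synapomorphy uniting that clade.
serrated mandibles: derived state '1' in Alpha only — an autapomorphy, so it tells us nothing about relationships among taxa.
All ingroup taxa share the derived state '0' for leaf margin serrate; it defines the ingroup but does not resolve relationships within it.
four-chambered heart (derived state '1') is unique to Alpha (autapomorphy; uninformative for grouping).
Most parsimonious ingroup topology: ((Beta,Alpha),Delta).
Changes per character on this tree: fused pelvic girdle: 1; serrated mandibles: 1; leaf margin serrate: 1; four-chambered heart: 1.
Total = 4.

4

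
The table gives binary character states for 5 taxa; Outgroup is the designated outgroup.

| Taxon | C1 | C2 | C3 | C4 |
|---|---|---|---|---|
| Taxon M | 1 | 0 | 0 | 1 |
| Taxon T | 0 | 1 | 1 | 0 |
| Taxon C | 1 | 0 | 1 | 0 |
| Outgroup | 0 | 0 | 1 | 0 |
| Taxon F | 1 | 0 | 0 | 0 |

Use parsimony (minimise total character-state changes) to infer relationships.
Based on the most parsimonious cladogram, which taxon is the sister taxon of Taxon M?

Taxon F

Character polarity is set by the outgroup: the derived state is whichever differs from the outgroup's state, so for C3 the derived state is '0', and for the remaining characters it is '1'.
C1: derived state '1' in Taxon C, Taxon F, and Taxon M only — synapomorphy for {Taxon C, Taxon F, Taxon M}.
C2 (derived state '1') is unique to Taxon T (autapomorphy; uninformative for grouping).
C3 (derived state '0') is shared by Taxon F and Taxon M — a synapomorphy uniting that clade.
C4 (derived state '1') is unique to Taxon M (autapomorphy; uninformative for grouping).
Most parsimonious ingroup topology: (((Taxon F,Taxon M),Taxon C),Taxon T).
Taxon M and Taxon F form a cherry on this tree, so they are sister taxa.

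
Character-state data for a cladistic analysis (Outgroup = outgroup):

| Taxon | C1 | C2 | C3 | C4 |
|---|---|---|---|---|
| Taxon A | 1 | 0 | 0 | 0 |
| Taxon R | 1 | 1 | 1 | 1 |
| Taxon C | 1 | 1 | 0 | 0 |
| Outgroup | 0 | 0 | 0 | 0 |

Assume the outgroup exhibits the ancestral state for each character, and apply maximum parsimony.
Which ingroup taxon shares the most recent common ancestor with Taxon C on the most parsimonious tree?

Taxon R

The outgroup has state '0' for every character, so '1' is the derived state throughout.
All ingroup taxa share the derived state '1' for C1; it defines the ingroup but does not resolve relationships within it.
Only Taxon C and Taxon R show the derived state '1' for C2, supporting them as a clade.
C3: derived state '1' in Taxon R only — an autapomorphy, so it tells us nothing about relationships among taxa.
C4 (derived state '1') is unique to Taxon R (autapomorphy; uninformative for grouping).
Most parsimonious ingroup topology: ((Taxon R,Taxon C),Taxon A).
Taxon C and Taxon R form a cherry on this tree, so they are sister taxa.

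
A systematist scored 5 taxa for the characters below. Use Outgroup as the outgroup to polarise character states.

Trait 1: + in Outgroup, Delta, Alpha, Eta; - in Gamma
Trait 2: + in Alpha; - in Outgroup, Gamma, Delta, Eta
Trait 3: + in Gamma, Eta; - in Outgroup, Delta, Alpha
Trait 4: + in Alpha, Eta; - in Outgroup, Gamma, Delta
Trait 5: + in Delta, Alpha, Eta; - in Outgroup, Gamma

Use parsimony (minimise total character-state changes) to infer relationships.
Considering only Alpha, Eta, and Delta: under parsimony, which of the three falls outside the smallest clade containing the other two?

Character polarity is set by the outgroup: the derived state is whichever differs from the outgroup's state, so for Trait 1 the derived state is '-', and for the remaining characters it is '+'.
Trait 1: derived state '-' in Gamma only — an autapomorphy, so it tells us nothing about relationships among taxa.
Trait 2 (derived state '+') is unique to Alpha (autapomorphy; uninformative for grouping).
Trait 3 (state '+') occurs in Eta and Gamma but conflicts with the nesting implied by the other characters — most parsimoniously interpreted as homoplasy.
Only Alpha and Eta show the derived state '+' for Trait 4, supporting them as a clade.
Trait 5 (derived state '+') is shared by Alpha, Delta, and Eta — a synapomorphy uniting that clade.
Most parsimonious ingroup topology: (Gamma,(Delta,(Alpha,Eta))).
Alpha and Eta share a more recent common ancestor with each other than either does with Delta, so Delta is the least closely related of the three.

Delta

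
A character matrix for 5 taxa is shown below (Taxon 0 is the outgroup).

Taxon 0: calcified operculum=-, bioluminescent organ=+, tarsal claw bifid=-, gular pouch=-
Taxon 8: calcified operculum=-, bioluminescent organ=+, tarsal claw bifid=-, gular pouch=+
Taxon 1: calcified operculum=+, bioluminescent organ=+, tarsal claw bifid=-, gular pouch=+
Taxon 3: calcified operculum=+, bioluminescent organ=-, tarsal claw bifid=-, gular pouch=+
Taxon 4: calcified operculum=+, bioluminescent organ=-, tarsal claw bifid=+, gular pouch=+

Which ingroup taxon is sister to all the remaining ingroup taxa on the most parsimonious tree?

Character polarity is set by the outgroup: the derived state is whichever differs from the outgroup's state, so for bioluminescent organ the derived state is '-', and for the remaining characters it is '+'.
calcified operculum: derived state '+' in Taxon 1, Taxon 3, and Taxon 4 only — synapomorphy for {Taxon 1, Taxon 3, Taxon 4}.
bioluminescent organ: derived state '-' in Taxon 3 and Taxon 4 only — synapomorphy for {Taxon 3, Taxon 4}.
tarsal claw bifid: derived state '+' in Taxon 4 only — an autapomorphy, so it tells us nothing about relationships among taxa.
All ingroup taxa share the derived state '+' for gular pouch; it defines the ingroup but does not resolve relationships within it.
Most parsimonious ingroup topology: (Taxon 8,(Taxon 1,(Taxon 3,Taxon 4))).
Taxon 8 is sister to the clade containing all other ingroup taxa, so it is the earliest-diverging (most basal) ingroup lineage.

Taxon 8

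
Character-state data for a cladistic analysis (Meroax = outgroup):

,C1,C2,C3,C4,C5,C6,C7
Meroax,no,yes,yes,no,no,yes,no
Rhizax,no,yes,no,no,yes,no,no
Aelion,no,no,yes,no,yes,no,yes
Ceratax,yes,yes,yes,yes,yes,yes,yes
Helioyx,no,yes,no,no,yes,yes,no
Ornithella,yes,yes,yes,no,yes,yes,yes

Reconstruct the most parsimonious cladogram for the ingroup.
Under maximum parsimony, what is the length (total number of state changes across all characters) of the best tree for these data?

Character polarity is set by the outgroup: the derived state is whichever differs from the outgroup's state, so for C2, C3, C6 the derived state is 'no', and for the remaining characters it is 'yes'.
Only Ceratax and Ornithella show the derived state 'yes' for C1, supporting them as a clade.
C2: derived state 'no' in Aelion only — an autapomorphy, so it tells us nothing about relationships among taxa.
C3 (derived state 'no') is shared by Helioyx and Rhizax — a synapomorphy uniting that clade.
C4: derived state 'yes' in Ceratax only — an autapomorphy, so it tells us nothing about relationships among taxa.
C5 (derived state 'yes') is shared by all ingroup taxa — unites the whole ingroup.
C6 groups Aelion and Rhizax, which is incompatible with the clades supported by the remaining characters; treating it as convergent (homoplasy) costs fewer steps than any alternative tree.
C7: derived state 'yes' in Aelion, Ceratax, and Ornithella only — synapomorphy for {Aelion, Ceratax, Ornithella}.
Most parsimonious ingroup topology: (((Ornithella,Ceratax),Aelion),(Helioyx,Rhizax)).
Changes per character on this tree: C1: 1; C2: 1; C3: 1; C4: 1; C5: 1; C6: 2; C7: 1.
Total = 8.

8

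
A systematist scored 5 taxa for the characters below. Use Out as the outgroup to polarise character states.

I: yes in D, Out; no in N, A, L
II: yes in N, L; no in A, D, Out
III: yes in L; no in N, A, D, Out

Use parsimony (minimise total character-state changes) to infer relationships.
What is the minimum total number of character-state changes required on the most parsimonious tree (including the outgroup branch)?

Character polarity is set by the outgroup: the derived state is whichever differs from the outgroup's state, so for I the derived state is 'no', and for the remaining characters it is 'yes'.
I: derived state 'no' in A, L, and N only — synapomorphy for {A, L, N}.
II: derived state 'yes' in L and N only — synapomorphy for {L, N}.
III (derived state 'yes') is unique to L (autapomorphy; uninformative for grouping).
Most parsimonious ingroup topology: (D,((L,N),A)).
Changes per character on this tree: I: 1; II: 1; III: 1.
Total = 3.

3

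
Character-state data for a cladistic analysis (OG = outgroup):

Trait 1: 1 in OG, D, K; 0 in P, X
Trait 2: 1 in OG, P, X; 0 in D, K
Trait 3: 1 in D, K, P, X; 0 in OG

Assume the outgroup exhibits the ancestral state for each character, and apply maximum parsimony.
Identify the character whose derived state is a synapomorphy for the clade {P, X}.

Character polarity is set by the outgroup: the derived state is whichever differs from the outgroup's state, so for Trait 1, Trait 2 the derived state is '0', and for the remaining characters it is '1'.
Trait 1 (derived state '0') is shared by P and X — a synapomorphy uniting that clade.
Only D and K show the derived state '0' for Trait 2, supporting them as a clade.
All ingroup taxa share the derived state '1' for Trait 3; it defines the ingroup but does not resolve relationships within it.
Most parsimonious ingroup topology: ((D,K),(P,X)).
The clade {P, X} is supported by Trait 1: its derived state '0' occurs in exactly those taxa and in no other taxon (including the outgroup).

Trait 1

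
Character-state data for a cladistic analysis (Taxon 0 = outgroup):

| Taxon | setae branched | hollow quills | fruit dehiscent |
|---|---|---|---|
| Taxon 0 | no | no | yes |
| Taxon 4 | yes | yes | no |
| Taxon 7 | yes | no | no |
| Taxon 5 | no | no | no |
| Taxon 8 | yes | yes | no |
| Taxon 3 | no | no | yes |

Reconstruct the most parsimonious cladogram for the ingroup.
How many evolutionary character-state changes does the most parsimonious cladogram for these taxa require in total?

3

Character polarity is set by the outgroup: the derived state is whichever differs from the outgroup's state, so for fruit dehiscent the derived state is 'no', and for the remaining characters it is 'yes'.
setae branched: derived state 'yes' in Taxon 4, Taxon 7, and Taxon 8 only — synapomorphy for {Taxon 4, Taxon 7, Taxon 8}.
hollow quills (derived state 'yes') is shared by Taxon 4 and Taxon 8 — a synapomorphy uniting that clade.
fruit dehiscent: derived state 'no' in Taxon 4, Taxon 5, Taxon 7, and Taxon 8 only — synapomorphy for {Taxon 4, Taxon 5, Taxon 7, Taxon 8}.
Most parsimonious ingroup topology: ((((Taxon 4,Taxon 8),Taxon 7),Taxon 5),Taxon 3).
Changes per character on this tree: setae branched: 1; hollow quills: 1; fruit dehiscent: 1.
Total = 3.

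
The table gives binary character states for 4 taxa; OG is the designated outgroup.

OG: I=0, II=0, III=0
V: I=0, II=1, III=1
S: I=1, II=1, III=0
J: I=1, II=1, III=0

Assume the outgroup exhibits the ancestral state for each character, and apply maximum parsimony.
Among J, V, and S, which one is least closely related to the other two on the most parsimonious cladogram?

V

The outgroup has state '0' for every character, so '1' is the derived state throughout.
I (derived state '1') is shared by J and S — a synapomorphy uniting that clade.
II (derived state '1') is shared by all ingroup taxa — unites the whole ingroup.
III (derived state '1') is unique to V (autapomorphy; uninformative for grouping).
Most parsimonious ingroup topology: (V,(S,J)).
J and S share a more recent common ancestor with each other than either does with V, so V is the least closely related of the three.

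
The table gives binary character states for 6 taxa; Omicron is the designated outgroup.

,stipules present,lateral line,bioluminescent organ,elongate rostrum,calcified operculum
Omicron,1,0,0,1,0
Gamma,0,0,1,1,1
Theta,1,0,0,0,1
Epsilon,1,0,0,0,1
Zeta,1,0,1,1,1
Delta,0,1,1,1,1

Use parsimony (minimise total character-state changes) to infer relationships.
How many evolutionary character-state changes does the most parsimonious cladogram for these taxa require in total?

5

Character polarity is set by the outgroup: the derived state is whichever differs from the outgroup's state, so for stipules present, elongate rostrum the derived state is '0', and for the remaining characters it is '1'.
Only Delta and Gamma show the derived state '0' for stipules present, supporting them as a clade.
lateral line (derived state '1') is unique to Delta (autapomorphy; uninformative for grouping).
bioluminescent organ: derived state '1' in Delta, Gamma, and Zeta only — synapomorphy for {Delta, Gamma, Zeta}.
Only Epsilon and Theta show the derived state '0' for elongate rostrum, supporting them as a clade.
All ingroup taxa share the derived state '1' for calcified operculum; it defines the ingroup but does not resolve relationships within it.
Most parsimonious ingroup topology: (((Gamma,Delta),Zeta),(Theta,Epsilon)).
Changes per character on this tree: stipules present: 1; lateral line: 1; bioluminescent organ: 1; elongate rostrum: 1; calcified operculum: 1.
Total = 5.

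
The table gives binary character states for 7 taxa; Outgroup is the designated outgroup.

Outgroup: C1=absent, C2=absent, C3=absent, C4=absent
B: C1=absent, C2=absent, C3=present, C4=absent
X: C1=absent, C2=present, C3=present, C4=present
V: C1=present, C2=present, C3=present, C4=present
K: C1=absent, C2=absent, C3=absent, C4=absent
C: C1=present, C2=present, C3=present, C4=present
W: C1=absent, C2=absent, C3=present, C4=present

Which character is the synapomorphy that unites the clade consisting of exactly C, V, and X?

C2

The outgroup has state 'absent' for every character, so 'present' is the derived state throughout.
C1 (derived state 'present') is shared by C and V — a synapomorphy uniting that clade.
C2: derived state 'present' in C, V, and X only — synapomorphy for {C, V, X}.
Only B, C, V, W, and X show the derived state 'present' for C3, supporting them as a clade.
Only C, V, W, and X show the derived state 'present' for C4, supporting them as a clade.
Most parsimonious ingroup topology: ((B,((X,(V,C)),W)),K).
The clade {C, V, X} is supported by C2: its derived state 'present' occurs in exactly those taxa and in no other taxon (including the outgroup).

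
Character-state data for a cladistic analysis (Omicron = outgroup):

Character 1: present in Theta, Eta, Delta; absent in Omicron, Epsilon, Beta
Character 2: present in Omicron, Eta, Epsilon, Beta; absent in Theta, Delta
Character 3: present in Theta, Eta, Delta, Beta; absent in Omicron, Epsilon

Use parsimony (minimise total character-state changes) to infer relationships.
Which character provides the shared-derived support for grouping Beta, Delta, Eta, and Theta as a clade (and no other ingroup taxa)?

Character 3

Character polarity is set by the outgroup: the derived state is whichever differs from the outgroup's state, so for Character 2 the derived state is 'absent', and for the remaining characters it is 'present'.
Character 1 (derived state 'present') is shared by Delta, Eta, and Theta — a synapomorphy uniting that clade.
Character 2 (derived state 'absent') is shared by Delta and Theta — a synapomorphy uniting that clade.
Character 3: derived state 'present' in Beta, Delta, Eta, and Theta only — synapomorphy for {Beta, Delta, Eta, Theta}.
Most parsimonious ingroup topology: ((((Theta,Delta),Eta),Beta),Epsilon).
The clade {Beta, Delta, Eta, Theta} is supported by Character 3: its derived state 'present' occurs in exactly those taxa and in no other taxon (including the outgroup).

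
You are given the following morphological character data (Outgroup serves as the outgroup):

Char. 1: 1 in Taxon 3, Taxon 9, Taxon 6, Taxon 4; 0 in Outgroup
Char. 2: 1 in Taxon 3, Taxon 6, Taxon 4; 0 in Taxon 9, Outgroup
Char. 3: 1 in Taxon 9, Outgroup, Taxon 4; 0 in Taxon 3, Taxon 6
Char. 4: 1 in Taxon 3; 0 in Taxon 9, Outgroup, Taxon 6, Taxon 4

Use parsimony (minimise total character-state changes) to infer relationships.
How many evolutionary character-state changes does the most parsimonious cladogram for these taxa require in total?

Character polarity is set by the outgroup: the derived state is whichever differs from the outgroup's state, so for Char. 3 the derived state is '0', and for the remaining characters it is '1'.
Char. 1 (derived state '1') is shared by all ingroup taxa — unites the whole ingroup.
Char. 2 (derived state '1') is shared by Taxon 3, Taxon 4, and Taxon 6 — a synapomorphy uniting that clade.
Char. 3 (derived state '0') is shared by Taxon 3 and Taxon 6 — a synapomorphy uniting that clade.
Char. 4: derived state '1' in Taxon 3 only — an autapomorphy, so it tells us nothing about relationships among taxa.
Most parsimonious ingroup topology: (((Taxon 6,Taxon 3),Taxon 4),Taxon 9).
Changes per character on this tree: Char. 1: 1; Char. 2: 1; Char. 3: 1; Char. 4: 1.
Total = 4.

4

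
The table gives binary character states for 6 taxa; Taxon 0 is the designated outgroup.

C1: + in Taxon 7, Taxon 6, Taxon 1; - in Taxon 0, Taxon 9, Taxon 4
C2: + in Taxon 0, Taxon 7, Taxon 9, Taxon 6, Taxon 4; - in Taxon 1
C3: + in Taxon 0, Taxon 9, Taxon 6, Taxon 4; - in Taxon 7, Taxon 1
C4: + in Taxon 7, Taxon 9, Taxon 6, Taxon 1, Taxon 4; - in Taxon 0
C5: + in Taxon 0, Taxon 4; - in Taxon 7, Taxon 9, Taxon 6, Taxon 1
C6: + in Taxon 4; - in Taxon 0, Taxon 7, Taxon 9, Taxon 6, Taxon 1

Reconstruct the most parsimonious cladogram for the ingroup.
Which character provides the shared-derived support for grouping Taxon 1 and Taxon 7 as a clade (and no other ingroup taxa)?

Character polarity is set by the outgroup: the derived state is whichever differs from the outgroup's state, so for C2, C3, C5 the derived state is '-', and for the remaining characters it is '+'.
Only Taxon 1, Taxon 6, and Taxon 7 show the derived state '+' for C1, supporting them as a clade.
C2 (derived state '-') is unique to Taxon 1 (autapomorphy; uninformative for grouping).
Only Taxon 1 and Taxon 7 show the derived state '-' for C3, supporting them as a clade.
C4 (derived state '+') is shared by all ingroup taxa — unites the whole ingroup.
C5: derived state '-' in Taxon 1, Taxon 6, Taxon 7, and Taxon 9 only — synapomorphy for {Taxon 1, Taxon 6, Taxon 7, Taxon 9}.
C6 (derived state '+') is unique to Taxon 4 (autapomorphy; uninformative for grouping).
Most parsimonious ingroup topology: ((((Taxon 7,Taxon 1),Taxon 6),Taxon 9),Taxon 4).
The clade {Taxon 1, Taxon 7} is supported by C3: its derived state '-' occurs in exactly those taxa and in no other taxon (including the outgroup).

C3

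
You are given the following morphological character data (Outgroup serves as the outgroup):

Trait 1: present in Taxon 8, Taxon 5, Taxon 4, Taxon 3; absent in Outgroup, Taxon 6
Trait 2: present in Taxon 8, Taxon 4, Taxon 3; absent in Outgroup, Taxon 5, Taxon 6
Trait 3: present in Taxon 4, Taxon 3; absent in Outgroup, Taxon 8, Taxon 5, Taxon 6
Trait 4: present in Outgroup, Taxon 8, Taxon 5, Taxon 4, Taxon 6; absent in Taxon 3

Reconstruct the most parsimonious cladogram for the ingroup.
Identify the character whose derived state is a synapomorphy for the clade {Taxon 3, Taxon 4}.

Character polarity is set by the outgroup: the derived state is whichever differs from the outgroup's state, so for Trait 4 the derived state is 'absent', and for the remaining characters it is 'present'.
Trait 1 (derived state 'present') is shared by Taxon 3, Taxon 4, Taxon 5, and Taxon 8 — a synapomorphy uniting that clade.
Only Taxon 3, Taxon 4, and Taxon 8 show the derived state 'present' for Trait 2, supporting them as a clade.
Only Taxon 3 and Taxon 4 show the derived state 'present' for Trait 3, supporting them as a clade.
Trait 4 (derived state 'absent') is unique to Taxon 3 (autapomorphy; uninformative for grouping).
Most parsimonious ingroup topology: ((((Taxon 4,Taxon 3),Taxon 8),Taxon 5),Taxon 6).
The clade {Taxon 3, Taxon 4} is supported by Trait 3: its derived state 'present' occurs in exactly those taxa and in no other taxon (including the outgroup).

Trait 3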